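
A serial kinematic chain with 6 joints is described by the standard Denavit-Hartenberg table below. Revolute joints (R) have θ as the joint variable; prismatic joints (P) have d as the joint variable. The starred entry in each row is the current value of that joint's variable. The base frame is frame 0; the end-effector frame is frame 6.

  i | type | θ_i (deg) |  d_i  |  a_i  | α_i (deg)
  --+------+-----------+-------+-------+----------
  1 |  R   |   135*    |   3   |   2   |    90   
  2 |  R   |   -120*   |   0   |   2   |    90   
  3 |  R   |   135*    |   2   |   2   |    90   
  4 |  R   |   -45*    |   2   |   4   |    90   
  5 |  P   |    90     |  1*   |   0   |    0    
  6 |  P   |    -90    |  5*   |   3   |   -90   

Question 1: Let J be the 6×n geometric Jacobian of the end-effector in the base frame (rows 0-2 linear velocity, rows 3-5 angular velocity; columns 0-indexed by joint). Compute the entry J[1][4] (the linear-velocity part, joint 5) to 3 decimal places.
-0.097

prismatic axis z_4 = (-0.6098,-0.0973,-0.7866)
J_v[:, 4] = z_4; J_ω[:, 4] = (0,0,0)
entry J[1][4] = -0.0973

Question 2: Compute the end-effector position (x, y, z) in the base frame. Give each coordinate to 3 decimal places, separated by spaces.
after link 1: o_1 = (-1.4142, 1.4142, 3.0000)
after link 2: o_2 = (-0.7071, 0.7071, 1.2679)
after link 3: o_3 = (1.0176, 0.9824, 3.4927)
after link 4: o_4 = (1.4927, 5.3357, 2.5858)
after link 5: o_5 = (0.8829, 5.2384, 1.7992)
after link 6: o_6 = (-2.9348, 7.6419, -1.8952)

-2.935 7.642 -1.895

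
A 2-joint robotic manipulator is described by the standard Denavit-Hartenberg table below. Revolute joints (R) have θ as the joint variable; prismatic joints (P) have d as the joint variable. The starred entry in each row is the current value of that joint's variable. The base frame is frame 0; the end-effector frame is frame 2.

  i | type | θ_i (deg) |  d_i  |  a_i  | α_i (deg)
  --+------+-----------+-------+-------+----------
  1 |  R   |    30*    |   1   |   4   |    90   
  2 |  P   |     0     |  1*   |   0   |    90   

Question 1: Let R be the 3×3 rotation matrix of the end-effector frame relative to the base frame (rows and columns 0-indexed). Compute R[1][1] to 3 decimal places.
End-effector y-axis (col 1 of R) = (0.5000,-0.8660,0.0000)
R[1][1] = -0.8660

-0.866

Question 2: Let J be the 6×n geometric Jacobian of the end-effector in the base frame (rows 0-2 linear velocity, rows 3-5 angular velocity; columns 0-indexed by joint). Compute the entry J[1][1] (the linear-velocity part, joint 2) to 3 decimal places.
-0.866

prismatic axis z_1 = (0.5000,-0.8660,0.0000)
J_v[:, 1] = z_1; J_ω[:, 1] = (0,0,0)
entry J[1][1] = -0.8660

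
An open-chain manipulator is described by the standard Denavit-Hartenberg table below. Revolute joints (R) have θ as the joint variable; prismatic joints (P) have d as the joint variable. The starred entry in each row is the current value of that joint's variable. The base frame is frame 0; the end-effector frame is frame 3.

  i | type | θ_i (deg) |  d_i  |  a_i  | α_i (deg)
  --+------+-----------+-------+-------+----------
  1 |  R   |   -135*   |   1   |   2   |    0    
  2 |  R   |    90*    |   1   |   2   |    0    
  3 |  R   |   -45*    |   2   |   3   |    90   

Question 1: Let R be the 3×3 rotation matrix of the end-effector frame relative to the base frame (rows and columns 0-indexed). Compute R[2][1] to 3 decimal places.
End-effector y-axis (col 1 of R) = (0.0000,0.0000,1.0000)
R[2][1] = 1.0000

1.000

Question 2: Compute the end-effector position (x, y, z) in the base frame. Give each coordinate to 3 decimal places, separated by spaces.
0.000 -5.828 4.000

after link 1: o_1 = (-1.4142, -1.4142, 1.0000)
after link 2: o_2 = (0.0000, -2.8284, 2.0000)
after link 3: o_3 = (0.0000, -5.8284, 4.0000)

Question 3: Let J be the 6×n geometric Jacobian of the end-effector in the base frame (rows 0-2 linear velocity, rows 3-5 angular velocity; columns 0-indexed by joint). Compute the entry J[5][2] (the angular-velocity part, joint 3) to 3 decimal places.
axis z_2 = (0.0000,0.0000,1.0000); lever o_n−o_2 = (0.0000,-3.0000,2.0000)
cross product → J_v[:, 2] = (3.0000,0.0000,-0.0000)
J_ω[:, 2] = z_2
entry J[5][2] = 1.0000

1.000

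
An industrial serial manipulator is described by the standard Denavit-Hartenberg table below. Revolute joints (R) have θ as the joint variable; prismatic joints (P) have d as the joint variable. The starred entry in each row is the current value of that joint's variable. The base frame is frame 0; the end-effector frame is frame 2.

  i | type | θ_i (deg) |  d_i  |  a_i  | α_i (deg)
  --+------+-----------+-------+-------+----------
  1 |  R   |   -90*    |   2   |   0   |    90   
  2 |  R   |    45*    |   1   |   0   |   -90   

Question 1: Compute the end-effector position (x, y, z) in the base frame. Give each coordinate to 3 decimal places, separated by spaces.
-1.000 -0.000 2.000

after link 1: o_1 = (0.0000, 0.0000, 2.0000)
after link 2: o_2 = (-1.0000, -0.0000, 2.0000)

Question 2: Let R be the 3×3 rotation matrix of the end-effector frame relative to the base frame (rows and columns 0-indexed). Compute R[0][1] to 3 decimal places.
End-effector y-axis (col 1 of R) = (1.0000,0.0000,-0.0000)
R[0][1] = 1.0000

1.000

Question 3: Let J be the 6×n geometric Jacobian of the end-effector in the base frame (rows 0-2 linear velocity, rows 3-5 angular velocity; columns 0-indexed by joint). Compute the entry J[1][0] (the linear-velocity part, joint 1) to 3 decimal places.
-1.000

axis z_0 = ẑ; lever o_n−o_0 = (-1.0000,-0.0000,2.0000)
cross product → J_v[:, 0] = (0.0000,-1.0000,0.0000)
J_ω[:, 0] = z_0
entry J[1][0] = -1.0000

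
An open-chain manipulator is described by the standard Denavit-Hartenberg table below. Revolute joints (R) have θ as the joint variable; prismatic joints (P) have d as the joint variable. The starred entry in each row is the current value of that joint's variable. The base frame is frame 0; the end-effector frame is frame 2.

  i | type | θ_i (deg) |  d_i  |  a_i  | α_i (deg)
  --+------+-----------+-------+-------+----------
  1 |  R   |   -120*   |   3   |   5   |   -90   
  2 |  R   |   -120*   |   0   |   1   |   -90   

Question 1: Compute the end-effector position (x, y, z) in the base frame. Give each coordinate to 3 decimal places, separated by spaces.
after link 1: o_1 = (-2.5000, -4.3301, 3.0000)
after link 2: o_2 = (-2.2500, -3.8971, 3.8660)

-2.250 -3.897 3.866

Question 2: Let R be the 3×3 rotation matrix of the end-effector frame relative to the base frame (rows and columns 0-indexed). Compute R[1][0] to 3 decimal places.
End-effector x-axis (col 0 of R) = (0.2500,0.4330,0.8660)
R[1][0] = 0.4330

0.433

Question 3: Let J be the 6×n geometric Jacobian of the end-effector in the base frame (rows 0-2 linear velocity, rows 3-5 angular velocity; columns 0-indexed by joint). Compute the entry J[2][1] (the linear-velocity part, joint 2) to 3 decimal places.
0.500

axis z_1 = (0.8660,-0.5000,0.0000); lever o_n−o_1 = (0.2500,0.4330,0.8660)
cross product → J_v[:, 1] = (-0.4330,-0.7500,0.5000)
J_ω[:, 1] = z_1
entry J[2][1] = 0.5000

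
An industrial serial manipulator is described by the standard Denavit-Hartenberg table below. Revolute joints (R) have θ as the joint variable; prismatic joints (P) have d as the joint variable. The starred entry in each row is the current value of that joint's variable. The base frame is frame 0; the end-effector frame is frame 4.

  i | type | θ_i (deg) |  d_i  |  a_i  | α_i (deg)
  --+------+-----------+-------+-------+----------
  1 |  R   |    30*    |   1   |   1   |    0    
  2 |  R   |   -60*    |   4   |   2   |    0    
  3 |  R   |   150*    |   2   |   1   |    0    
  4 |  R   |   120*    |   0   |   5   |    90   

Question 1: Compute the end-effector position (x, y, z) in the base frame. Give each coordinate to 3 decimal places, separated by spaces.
-0.402 -3.964 7.000

after link 1: o_1 = (0.8660, 0.5000, 1.0000)
after link 2: o_2 = (2.5981, -0.5000, 5.0000)
after link 3: o_3 = (2.0981, 0.3660, 7.0000)
after link 4: o_4 = (-0.4019, -3.9641, 7.0000)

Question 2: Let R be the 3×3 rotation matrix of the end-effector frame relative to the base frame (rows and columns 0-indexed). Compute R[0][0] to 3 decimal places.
-0.500

End-effector x-axis (col 0 of R) = (-0.5000,-0.8660,0.0000)
R[0][0] = -0.5000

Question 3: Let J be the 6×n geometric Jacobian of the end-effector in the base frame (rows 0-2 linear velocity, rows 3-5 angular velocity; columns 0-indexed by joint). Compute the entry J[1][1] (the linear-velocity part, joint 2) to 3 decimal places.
axis z_1 = (0.0000,0.0000,1.0000); lever o_n−o_1 = (-1.2679,-4.4641,6.0000)
cross product → J_v[:, 1] = (4.4641,-1.2679,0.0000)
J_ω[:, 1] = z_1
entry J[1][1] = -1.2679

-1.268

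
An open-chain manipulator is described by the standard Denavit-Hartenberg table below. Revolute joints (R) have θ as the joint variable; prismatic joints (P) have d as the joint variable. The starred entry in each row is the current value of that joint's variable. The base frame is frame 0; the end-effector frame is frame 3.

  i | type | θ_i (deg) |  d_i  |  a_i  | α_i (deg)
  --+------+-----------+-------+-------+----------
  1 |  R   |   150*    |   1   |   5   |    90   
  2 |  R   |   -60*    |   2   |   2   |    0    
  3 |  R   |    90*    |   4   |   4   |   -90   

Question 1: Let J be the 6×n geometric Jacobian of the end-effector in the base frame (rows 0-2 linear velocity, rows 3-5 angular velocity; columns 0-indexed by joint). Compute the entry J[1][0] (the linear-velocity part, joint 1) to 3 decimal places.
-5.196

axis z_0 = ẑ; lever o_n−o_0 = (-5.1962,9.9282,1.2679)
cross product → J_v[:, 0] = (-9.9282,-5.1962,0.0000)
J_ω[:, 0] = z_0
entry J[1][0] = -5.1962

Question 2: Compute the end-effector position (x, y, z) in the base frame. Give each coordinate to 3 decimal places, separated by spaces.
after link 1: o_1 = (-4.3301, 2.5000, 1.0000)
after link 2: o_2 = (-4.1962, 4.7321, -0.7321)
after link 3: o_3 = (-5.1962, 9.9282, 1.2679)

-5.196 9.928 1.268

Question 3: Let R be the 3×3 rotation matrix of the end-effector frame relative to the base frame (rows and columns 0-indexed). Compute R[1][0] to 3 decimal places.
0.433

End-effector x-axis (col 0 of R) = (-0.7500,0.4330,0.5000)
R[1][0] = 0.4330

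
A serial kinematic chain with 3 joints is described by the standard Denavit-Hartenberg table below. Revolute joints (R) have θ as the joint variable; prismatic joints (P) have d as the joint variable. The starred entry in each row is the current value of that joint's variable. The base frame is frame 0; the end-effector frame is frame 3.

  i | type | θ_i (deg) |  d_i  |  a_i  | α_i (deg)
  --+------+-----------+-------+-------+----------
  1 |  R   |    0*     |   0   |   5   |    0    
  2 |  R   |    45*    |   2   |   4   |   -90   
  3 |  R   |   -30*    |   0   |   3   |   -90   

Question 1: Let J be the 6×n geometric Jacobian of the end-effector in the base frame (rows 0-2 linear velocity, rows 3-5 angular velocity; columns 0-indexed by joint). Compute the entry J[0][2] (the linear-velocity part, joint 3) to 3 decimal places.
1.061

axis z_2 = (-0.7071,0.7071,0.0000); lever o_n−o_2 = (1.8371,1.8371,1.5000)
cross product → J_v[:, 2] = (1.0607,1.0607,-2.5981)
J_ω[:, 2] = z_2
entry J[0][2] = 1.0607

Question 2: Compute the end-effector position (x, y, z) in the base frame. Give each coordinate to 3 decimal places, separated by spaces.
after link 1: o_1 = (5.0000, 0.0000, 0.0000)
after link 2: o_2 = (7.8284, 2.8284, 2.0000)
after link 3: o_3 = (9.6655, 4.6655, 3.5000)

9.666 4.666 3.500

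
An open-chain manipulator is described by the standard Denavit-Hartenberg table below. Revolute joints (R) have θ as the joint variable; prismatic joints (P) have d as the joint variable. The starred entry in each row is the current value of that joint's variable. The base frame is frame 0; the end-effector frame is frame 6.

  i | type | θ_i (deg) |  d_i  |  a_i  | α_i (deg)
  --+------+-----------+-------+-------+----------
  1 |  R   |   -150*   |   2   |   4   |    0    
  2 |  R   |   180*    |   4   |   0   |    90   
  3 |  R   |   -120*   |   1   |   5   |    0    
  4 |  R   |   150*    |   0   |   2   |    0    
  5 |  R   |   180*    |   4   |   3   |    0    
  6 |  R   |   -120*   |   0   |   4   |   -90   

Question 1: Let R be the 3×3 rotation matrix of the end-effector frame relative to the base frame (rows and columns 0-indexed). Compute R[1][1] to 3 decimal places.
End-effector y-axis (col 1 of R) = (-0.5000,0.8660,-0.0000)
R[1][1] = 0.8660

0.866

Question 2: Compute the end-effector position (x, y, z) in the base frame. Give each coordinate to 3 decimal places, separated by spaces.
-3.879 -8.013 5.170

after link 1: o_1 = (-3.4641, -2.0000, 2.0000)
after link 2: o_2 = (-3.4641, -2.0000, 6.0000)
after link 3: o_3 = (-5.1292, -4.1160, 1.6699)
after link 4: o_4 = (-3.6292, -3.2500, 2.6699)
after link 5: o_5 = (-3.8792, -8.0131, 1.1699)
after link 6: o_6 = (-3.8792, -8.0131, 5.1699)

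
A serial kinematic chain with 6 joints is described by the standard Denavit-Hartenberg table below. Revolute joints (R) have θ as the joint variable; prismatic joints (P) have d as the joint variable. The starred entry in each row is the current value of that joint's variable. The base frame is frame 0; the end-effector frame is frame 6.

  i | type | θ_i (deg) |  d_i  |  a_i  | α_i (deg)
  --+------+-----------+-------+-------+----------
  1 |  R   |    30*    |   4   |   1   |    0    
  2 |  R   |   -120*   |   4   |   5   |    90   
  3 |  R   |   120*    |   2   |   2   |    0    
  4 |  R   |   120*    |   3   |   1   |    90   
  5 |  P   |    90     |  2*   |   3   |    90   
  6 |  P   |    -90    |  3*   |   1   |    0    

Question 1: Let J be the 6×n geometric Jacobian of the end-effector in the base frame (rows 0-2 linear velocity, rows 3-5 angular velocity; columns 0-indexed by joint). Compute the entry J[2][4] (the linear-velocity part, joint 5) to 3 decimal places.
prismatic axis z_4 = (-0.0000,0.8660,0.5000)
J_v[:, 4] = z_4; J_ω[:, 4] = (0,0,0)
entry J[2][4] = 0.5000

0.500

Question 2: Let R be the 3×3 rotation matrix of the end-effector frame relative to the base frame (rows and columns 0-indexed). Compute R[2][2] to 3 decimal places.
-0.866

End-effector z-axis (col 2 of R) = (-0.0000,0.5000,-0.8660)
R[2][2] = -0.8660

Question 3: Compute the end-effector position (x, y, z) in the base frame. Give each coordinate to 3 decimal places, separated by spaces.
after link 1: o_1 = (0.8660, 0.5000, 4.0000)
after link 2: o_2 = (0.8660, -4.5000, 8.0000)
after link 3: o_3 = (-1.1340, -3.5000, 9.7321)
after link 4: o_4 = (-4.1340, -3.0000, 8.8660)
after link 5: o_5 = (-7.1340, -1.2679, 9.8660)
after link 6: o_6 = (-7.1340, -0.6340, 6.7679)

-7.134 -0.634 6.768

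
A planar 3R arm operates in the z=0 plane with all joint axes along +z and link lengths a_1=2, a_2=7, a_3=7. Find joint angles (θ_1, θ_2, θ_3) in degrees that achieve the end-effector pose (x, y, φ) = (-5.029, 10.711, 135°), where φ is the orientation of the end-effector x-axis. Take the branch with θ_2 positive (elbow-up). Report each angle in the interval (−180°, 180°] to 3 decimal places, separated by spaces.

-30.013 135.008 30.006

wrist centre = target − a_3·(cos φ, sin φ) = (-0.0793, 5.7613)
cos θ_2 = (33.1983−2²−7²)/(2·2·7) = -0.7072; θ_2 = 135.0078° (elbow-up)
β = atan2(5.7613,-0.0793) = 90.7881°; ψ = atan2(4.9491,-2.9504) = 120.8016°
θ_1 = β − ψ = -30.0134°
θ_3 = φ − θ_1 − θ_2 = 30.0056° (wrapped to (-180°,180°])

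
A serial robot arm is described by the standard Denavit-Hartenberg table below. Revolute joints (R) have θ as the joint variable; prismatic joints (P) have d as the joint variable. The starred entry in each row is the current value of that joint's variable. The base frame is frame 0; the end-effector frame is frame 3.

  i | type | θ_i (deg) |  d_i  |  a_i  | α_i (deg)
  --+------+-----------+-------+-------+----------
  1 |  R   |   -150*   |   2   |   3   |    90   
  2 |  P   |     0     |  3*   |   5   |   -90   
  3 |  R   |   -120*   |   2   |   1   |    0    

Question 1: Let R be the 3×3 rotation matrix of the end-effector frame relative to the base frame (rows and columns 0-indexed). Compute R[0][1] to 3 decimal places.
-1.000

End-effector y-axis (col 1 of R) = (-1.0000,-0.0000,0.0000)
R[0][1] = -1.0000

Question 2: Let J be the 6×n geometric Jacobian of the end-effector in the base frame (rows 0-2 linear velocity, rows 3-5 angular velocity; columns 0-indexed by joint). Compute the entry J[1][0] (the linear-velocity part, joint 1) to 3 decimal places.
axis z_0 = ẑ; lever o_n−o_0 = (-8.4282,-0.4019,4.0000)
cross product → J_v[:, 0] = (0.4019,-8.4282,0.0000)
J_ω[:, 0] = z_0
entry J[1][0] = -8.4282

-8.428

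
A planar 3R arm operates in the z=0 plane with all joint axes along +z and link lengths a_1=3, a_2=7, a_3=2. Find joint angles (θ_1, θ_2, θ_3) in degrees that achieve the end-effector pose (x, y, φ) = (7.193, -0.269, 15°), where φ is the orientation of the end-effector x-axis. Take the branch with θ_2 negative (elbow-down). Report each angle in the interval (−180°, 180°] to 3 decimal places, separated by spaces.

wrist centre = target − a_3·(cos φ, sin φ) = (5.2611, -0.7866)
cos θ_2 = (28.2985−3²−7²)/(2·3·7) = -0.7072; θ_2 = -135.0059° (elbow-down)
β = atan2(-0.7866,5.2611) = -8.5038°; ψ = atan2(-4.9492,-1.9503) = -111.5070°
θ_1 = β − ψ = 103.0032°
θ_3 = φ − θ_1 − θ_2 = 47.0027° (wrapped to (-180°,180°])

103.003 -135.006 47.003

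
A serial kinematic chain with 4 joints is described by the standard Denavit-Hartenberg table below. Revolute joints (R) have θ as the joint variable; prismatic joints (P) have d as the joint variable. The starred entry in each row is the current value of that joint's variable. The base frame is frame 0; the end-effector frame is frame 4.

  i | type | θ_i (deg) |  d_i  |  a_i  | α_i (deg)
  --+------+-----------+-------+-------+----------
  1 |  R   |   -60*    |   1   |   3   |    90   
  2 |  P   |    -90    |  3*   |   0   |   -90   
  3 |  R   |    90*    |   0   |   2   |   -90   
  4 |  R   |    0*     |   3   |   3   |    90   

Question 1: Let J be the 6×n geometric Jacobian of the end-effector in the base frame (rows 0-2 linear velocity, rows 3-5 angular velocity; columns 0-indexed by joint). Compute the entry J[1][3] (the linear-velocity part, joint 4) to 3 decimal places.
axis z_3 = (0.0000,0.0000,1.0000); lever o_n−o_3 = (2.5981,1.5000,3.0000)
cross product → J_v[:, 3] = (-1.5000,2.5981,0.0000)
J_ω[:, 3] = z_3
entry J[1][3] = 2.5981

2.598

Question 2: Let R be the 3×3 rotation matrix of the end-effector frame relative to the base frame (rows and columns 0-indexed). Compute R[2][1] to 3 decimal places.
End-effector y-axis (col 1 of R) = (0.0000,0.0000,1.0000)
R[2][1] = 1.0000

1.000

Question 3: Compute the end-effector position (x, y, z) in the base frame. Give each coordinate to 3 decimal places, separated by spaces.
3.232 -1.598 4.000

after link 1: o_1 = (1.5000, -2.5981, 1.0000)
after link 2: o_2 = (-1.0981, -4.0981, 1.0000)
after link 3: o_3 = (0.6340, -3.0981, 1.0000)
after link 4: o_4 = (3.2321, -1.5981, 4.0000)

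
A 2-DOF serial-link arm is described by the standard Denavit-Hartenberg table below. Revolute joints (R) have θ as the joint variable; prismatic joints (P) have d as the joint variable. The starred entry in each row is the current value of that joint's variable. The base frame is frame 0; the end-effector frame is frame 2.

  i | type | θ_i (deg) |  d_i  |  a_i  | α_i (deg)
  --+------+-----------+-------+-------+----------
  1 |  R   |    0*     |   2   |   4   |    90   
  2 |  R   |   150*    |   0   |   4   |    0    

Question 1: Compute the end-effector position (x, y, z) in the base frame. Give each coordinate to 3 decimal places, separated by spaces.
after link 1: o_1 = (4.0000, 0.0000, 2.0000)
after link 2: o_2 = (0.5359, 0.0000, 4.0000)

0.536 0.000 4.000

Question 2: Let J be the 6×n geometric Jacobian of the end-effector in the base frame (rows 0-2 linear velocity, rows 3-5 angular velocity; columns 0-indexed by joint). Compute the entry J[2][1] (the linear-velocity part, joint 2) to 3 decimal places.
axis z_1 = (0.0000,-1.0000,0.0000); lever o_n−o_1 = (-3.4641,0.0000,2.0000)
cross product → J_v[:, 1] = (-2.0000,-0.0000,-3.4641)
J_ω[:, 1] = z_1
entry J[2][1] = -3.4641

-3.464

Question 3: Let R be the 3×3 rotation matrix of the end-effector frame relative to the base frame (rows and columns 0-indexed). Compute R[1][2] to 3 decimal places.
End-effector z-axis (col 2 of R) = (0.0000,-1.0000,0.0000)
R[1][2] = -1.0000

-1.000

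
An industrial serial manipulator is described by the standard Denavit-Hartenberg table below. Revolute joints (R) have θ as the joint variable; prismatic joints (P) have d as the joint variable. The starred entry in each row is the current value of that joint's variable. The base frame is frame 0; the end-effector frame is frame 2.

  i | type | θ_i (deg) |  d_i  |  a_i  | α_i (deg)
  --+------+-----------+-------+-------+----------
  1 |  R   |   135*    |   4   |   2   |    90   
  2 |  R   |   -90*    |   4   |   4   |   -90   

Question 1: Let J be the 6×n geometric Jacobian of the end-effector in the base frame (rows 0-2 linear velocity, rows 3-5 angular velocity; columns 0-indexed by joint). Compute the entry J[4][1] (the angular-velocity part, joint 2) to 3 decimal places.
0.707

axis z_1 = (0.7071,0.7071,0.0000); lever o_n−o_1 = (2.8284,2.8284,-4.0000)
cross product → J_v[:, 1] = (-2.8284,2.8284,0.0000)
J_ω[:, 1] = z_1
entry J[4][1] = 0.7071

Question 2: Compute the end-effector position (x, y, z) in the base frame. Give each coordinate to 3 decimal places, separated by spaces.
1.414 4.243 0.000

after link 1: o_1 = (-1.4142, 1.4142, 4.0000)
after link 2: o_2 = (1.4142, 4.2426, 0.0000)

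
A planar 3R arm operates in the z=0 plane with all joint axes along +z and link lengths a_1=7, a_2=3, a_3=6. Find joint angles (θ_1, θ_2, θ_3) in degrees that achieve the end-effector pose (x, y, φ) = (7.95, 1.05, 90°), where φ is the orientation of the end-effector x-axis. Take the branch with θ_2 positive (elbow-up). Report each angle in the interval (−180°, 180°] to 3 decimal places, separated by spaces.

wrist centre = target − a_3·(cos φ, sin φ) = (7.9500, -4.9500)
cos θ_2 = (87.7050−7²−3²)/(2·7·3) = 0.7073; θ_2 = 44.9874° (elbow-up)
β = atan2(-4.9500,7.9500) = -31.9081°; ψ = atan2(2.1209,9.1218) = 13.0890°
θ_1 = β − ψ = -44.9971°
θ_3 = φ − θ_1 − θ_2 = 90.0096° (wrapped to (-180°,180°])

-44.997 44.987 90.010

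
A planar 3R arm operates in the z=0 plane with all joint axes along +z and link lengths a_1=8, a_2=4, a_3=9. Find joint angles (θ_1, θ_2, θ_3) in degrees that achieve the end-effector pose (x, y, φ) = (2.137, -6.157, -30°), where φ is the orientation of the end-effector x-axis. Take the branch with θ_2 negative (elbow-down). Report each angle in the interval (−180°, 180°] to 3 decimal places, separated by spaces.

-134.999 -134.994 -120.007

wrist centre = target − a_3·(cos φ, sin φ) = (-5.6572, -1.6570)
cos θ_2 = (34.7499−8²−4²)/(2·8·4) = -0.7070; θ_2 = -134.9940° (elbow-down)
β = atan2(-1.6570,-5.6572) = -163.6747°; ψ = atan2(-2.8287,5.1719) = -28.6762°
θ_1 = β − ψ = -134.9985°
θ_3 = φ − θ_1 − θ_2 = -120.0074° (wrapped to (-180°,180°])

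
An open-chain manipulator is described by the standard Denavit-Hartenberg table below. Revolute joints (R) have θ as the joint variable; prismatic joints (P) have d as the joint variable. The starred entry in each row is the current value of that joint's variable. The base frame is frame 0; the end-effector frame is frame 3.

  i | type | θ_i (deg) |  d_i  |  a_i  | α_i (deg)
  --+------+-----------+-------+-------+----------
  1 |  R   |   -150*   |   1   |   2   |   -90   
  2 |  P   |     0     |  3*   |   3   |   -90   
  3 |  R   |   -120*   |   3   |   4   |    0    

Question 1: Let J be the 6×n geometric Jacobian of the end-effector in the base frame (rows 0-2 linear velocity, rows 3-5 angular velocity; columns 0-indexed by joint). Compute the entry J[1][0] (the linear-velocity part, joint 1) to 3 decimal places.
0.634

axis z_0 = ẑ; lever o_n−o_0 = (0.6340,-7.0981,-2.0000)
cross product → J_v[:, 0] = (7.0981,0.6340,-0.0000)
J_ω[:, 0] = z_0
entry J[1][0] = 0.6340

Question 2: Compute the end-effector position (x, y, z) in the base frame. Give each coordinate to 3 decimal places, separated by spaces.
0.634 -7.098 -2.000

after link 1: o_1 = (-1.7321, -1.0000, 1.0000)
after link 2: o_2 = (-2.8301, -5.0981, 1.0000)
after link 3: o_3 = (0.6340, -7.0981, -2.0000)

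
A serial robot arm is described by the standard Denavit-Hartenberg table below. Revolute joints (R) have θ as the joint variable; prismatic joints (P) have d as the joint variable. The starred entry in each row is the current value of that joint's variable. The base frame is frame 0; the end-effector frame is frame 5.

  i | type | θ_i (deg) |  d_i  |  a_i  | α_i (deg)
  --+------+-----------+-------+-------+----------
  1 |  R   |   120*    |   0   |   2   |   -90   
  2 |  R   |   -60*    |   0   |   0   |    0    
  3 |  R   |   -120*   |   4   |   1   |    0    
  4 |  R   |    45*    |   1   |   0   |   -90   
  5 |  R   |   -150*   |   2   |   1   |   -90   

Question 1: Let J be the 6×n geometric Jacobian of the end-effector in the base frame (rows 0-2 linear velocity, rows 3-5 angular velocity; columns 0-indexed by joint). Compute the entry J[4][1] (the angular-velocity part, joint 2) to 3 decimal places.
axis z_1 = (-0.8660,-0.5000,0.0000); lever o_n−o_1 = (-5.2764,-1.8610,0.8018)
cross product → J_v[:, 1] = (-0.4009,0.6944,-1.0266)
J_ω[:, 1] = z_1
entry J[4][1] = -0.5000

-0.500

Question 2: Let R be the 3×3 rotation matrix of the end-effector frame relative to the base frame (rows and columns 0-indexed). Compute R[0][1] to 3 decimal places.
0.354

End-effector y-axis (col 1 of R) = (0.3536,-0.6124,-0.7071)
R[0][1] = 0.3536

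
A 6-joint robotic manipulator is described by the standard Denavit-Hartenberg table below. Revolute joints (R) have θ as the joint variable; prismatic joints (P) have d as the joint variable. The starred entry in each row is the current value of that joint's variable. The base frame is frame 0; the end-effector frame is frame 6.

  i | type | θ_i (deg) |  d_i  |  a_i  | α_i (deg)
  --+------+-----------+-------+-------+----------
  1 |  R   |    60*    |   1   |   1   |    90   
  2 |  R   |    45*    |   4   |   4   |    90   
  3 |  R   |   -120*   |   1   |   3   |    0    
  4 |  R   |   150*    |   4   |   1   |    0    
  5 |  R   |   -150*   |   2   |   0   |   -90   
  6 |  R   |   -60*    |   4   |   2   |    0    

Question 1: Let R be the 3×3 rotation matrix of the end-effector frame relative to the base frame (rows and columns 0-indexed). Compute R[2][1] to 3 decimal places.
0.047

End-effector y-axis (col 1 of R) = (-0.9794,-0.1964,0.0474)
R[2][1] = 0.0474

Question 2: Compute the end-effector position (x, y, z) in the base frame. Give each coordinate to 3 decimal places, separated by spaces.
4.990 10.572 -0.698

after link 1: o_1 = (0.5000, 0.8660, 1.0000)
after link 2: o_2 = (5.3783, 1.3155, 3.8284)
after link 3: o_3 = (2.9515, 2.3084, 2.0607)
after link 4: o_4 = (5.1050, 5.0382, -0.1554)
after link 5: o_5 = (5.8121, 6.2629, -1.5696)
after link 6: o_6 = (4.9903, 10.5717, -0.6984)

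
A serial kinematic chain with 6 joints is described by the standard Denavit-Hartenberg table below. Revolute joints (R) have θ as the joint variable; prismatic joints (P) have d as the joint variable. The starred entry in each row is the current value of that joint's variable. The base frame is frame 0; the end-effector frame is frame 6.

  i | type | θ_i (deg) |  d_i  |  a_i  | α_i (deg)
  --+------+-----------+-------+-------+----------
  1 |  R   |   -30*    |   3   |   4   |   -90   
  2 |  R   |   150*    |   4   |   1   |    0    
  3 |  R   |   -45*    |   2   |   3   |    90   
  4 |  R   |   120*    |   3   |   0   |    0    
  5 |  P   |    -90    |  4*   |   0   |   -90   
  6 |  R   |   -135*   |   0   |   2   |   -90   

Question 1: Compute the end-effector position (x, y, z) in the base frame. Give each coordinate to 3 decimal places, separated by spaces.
12.001 -0.817 -1.393

after link 1: o_1 = (3.4641, -2.0000, 3.0000)
after link 2: o_2 = (4.7141, 1.8971, 2.5000)
after link 3: o_3 = (5.0417, 4.0174, -0.3978)
after link 4: o_4 = (7.5512, 2.5685, -1.1742)
after link 5: o_5 = (10.8973, 0.6367, -2.2095)
after link 6: o_6 = (12.0013, -0.8172, -1.3925)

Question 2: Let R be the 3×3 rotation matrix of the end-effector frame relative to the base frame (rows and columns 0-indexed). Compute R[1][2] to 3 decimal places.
0.044

End-effector z-axis (col 2 of R) = (0.6310,0.0439,-0.7745)
R[1][2] = 0.0439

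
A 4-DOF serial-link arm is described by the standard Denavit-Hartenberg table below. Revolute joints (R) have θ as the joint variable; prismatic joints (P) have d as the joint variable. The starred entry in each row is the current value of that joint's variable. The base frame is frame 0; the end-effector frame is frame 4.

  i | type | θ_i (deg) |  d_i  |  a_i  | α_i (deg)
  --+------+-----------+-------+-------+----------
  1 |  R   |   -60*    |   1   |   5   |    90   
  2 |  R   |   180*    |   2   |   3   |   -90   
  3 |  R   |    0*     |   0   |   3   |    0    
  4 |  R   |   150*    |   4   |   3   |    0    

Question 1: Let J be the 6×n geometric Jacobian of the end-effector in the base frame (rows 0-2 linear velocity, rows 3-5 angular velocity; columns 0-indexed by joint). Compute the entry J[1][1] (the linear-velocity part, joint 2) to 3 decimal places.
-3.464

axis z_1 = (-0.8660,-0.5000,0.0000); lever o_n−o_1 = (-2.1340,2.6962,-4.0000)
cross product → J_v[:, 1] = (2.0000,-3.4641,-3.4019)
J_ω[:, 1] = z_1
entry J[1][1] = -3.4641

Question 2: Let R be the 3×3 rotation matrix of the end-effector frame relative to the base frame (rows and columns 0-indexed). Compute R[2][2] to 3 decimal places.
End-effector z-axis (col 2 of R) = (-0.0000,0.0000,-1.0000)
R[2][2] = -1.0000

-1.000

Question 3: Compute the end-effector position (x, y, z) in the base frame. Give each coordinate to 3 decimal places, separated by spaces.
0.366 -1.634 -3.000

after link 1: o_1 = (2.5000, -4.3301, 1.0000)
after link 2: o_2 = (-0.7321, -2.7321, 1.0000)
after link 3: o_3 = (-2.2321, -0.1340, 1.0000)
after link 4: o_4 = (0.3660, -1.6340, -3.0000)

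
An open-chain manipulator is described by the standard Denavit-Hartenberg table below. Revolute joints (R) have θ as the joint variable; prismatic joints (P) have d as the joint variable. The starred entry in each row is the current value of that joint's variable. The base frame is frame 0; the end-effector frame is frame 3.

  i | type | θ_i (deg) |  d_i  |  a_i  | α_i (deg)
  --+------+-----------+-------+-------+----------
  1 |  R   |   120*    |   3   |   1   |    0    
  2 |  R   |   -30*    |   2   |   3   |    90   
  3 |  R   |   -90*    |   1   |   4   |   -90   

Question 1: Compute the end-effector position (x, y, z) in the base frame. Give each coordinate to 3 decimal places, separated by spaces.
0.500 3.866 1.000

after link 1: o_1 = (-0.5000, 0.8660, 3.0000)
after link 2: o_2 = (-0.5000, 3.8660, 5.0000)
after link 3: o_3 = (0.5000, 3.8660, 1.0000)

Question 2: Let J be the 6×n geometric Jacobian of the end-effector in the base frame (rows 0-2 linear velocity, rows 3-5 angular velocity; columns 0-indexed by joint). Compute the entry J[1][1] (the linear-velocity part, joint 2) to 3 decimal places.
axis z_1 = (0.0000,0.0000,1.0000); lever o_n−o_1 = (1.0000,3.0000,-2.0000)
cross product → J_v[:, 1] = (-3.0000,1.0000,0.0000)
J_ω[:, 1] = z_1
entry J[1][1] = 1.0000

1.000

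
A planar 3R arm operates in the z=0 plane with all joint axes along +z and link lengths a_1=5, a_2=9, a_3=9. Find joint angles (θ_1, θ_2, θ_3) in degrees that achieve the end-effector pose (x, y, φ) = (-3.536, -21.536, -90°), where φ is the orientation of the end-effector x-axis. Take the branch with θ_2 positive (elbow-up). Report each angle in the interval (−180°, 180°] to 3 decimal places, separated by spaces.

wrist centre = target − a_3·(cos φ, sin φ) = (-3.5360, -12.5360)
cos θ_2 = (169.6546−5²−9²)/(2·5·9) = 0.7073; θ_2 = 44.9865° (elbow-up)
β = atan2(-12.5360,-3.5360) = -105.7520°; ψ = atan2(6.3625,11.3655) = 29.2404°
θ_1 = β − ψ = -134.9924°
θ_3 = φ − θ_1 − θ_2 = 0.0059° (wrapped to (-180°,180°])

-134.992 44.987 0.006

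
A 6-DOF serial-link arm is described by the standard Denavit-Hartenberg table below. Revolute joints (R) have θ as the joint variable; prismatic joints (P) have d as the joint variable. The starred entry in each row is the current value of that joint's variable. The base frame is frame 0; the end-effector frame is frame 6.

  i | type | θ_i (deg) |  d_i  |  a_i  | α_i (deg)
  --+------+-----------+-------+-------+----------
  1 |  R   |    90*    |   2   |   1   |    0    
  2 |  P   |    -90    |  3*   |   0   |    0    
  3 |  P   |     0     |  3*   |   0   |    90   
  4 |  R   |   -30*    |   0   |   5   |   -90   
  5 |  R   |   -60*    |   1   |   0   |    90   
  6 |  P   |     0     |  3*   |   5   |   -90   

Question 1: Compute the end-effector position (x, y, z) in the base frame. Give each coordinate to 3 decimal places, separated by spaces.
after link 1: o_1 = (0.0000, 1.0000, 2.0000)
after link 2: o_2 = (0.0000, 1.0000, 5.0000)
after link 3: o_3 = (0.0000, 1.0000, 8.0000)
after link 4: o_4 = (4.3301, 1.0000, 5.5000)
after link 5: o_5 = (4.8301, 1.0000, 6.3660)
after link 6: o_6 = (4.7452, -4.8301, 6.4151)

4.745 -4.830 6.415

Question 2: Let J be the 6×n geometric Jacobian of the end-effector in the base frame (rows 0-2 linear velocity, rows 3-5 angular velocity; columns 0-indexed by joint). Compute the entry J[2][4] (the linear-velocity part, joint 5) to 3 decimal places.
-2.915

axis z_4 = (0.5000,-0.0000,0.8660); lever o_n−o_4 = (0.4151,-5.8301,0.9151)
cross product → J_v[:, 4] = (5.0490,-0.0981,-2.9151)
J_ω[:, 4] = z_4
entry J[2][4] = -2.9151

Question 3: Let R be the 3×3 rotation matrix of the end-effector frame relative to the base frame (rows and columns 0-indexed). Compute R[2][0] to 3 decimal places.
End-effector x-axis (col 0 of R) = (0.4330,-0.8660,-0.2500)
R[2][0] = -0.2500

-0.250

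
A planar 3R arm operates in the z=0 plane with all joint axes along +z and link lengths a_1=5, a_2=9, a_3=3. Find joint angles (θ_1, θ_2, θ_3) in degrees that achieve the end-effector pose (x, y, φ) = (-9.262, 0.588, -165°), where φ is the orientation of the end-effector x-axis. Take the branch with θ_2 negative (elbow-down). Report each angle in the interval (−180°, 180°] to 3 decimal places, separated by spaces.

wrist centre = target − a_3·(cos φ, sin φ) = (-6.3642, 1.3645)
cos θ_2 = (42.3651−5²−9²)/(2·5·9) = -0.7071; θ_2 = -134.9958° (elbow-down)
β = atan2(1.3645,-6.3642) = 167.8993°; ψ = atan2(-6.3644,-1.3635) = -102.0921°
θ_1 = β − ψ = 269.9913°
θ_3 = φ − θ_1 − θ_2 = 60.0045° (wrapped to (-180°,180°])

-90.009 -134.996 60.004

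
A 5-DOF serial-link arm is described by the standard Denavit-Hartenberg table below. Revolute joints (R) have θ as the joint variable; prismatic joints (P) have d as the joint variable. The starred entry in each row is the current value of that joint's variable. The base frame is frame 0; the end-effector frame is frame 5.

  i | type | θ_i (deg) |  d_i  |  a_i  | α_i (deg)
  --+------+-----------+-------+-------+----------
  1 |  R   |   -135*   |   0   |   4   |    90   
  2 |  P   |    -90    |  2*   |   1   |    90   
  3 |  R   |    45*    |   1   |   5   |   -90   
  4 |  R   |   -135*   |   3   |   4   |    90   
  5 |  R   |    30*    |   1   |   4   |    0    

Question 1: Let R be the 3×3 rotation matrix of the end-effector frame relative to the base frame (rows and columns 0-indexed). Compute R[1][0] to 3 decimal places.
End-effector x-axis (col 0 of R) = (0.4892,0.3768,0.7866)
R[1][0] = 0.3768

0.377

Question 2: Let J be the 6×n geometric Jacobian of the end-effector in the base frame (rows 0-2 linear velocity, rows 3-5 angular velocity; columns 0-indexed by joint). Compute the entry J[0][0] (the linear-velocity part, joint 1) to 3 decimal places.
axis z_0 = ẑ; lever o_n−o_0 = (-2.3110,4.5324,3.2321)
cross product → J_v[:, 0] = (-4.5324,-2.3110,0.0000)
J_ω[:, 0] = z_0
entry J[0][0] = -4.5324

-4.532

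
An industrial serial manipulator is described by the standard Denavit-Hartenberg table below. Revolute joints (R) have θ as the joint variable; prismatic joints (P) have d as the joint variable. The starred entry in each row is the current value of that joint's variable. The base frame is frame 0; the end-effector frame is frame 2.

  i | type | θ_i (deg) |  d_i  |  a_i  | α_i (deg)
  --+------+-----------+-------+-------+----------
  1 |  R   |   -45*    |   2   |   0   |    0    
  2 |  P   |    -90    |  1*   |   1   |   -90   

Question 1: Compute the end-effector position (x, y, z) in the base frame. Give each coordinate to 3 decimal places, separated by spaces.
after link 1: o_1 = (0.0000, 0.0000, 2.0000)
after link 2: o_2 = (-0.7071, -0.7071, 3.0000)

-0.707 -0.707 3.000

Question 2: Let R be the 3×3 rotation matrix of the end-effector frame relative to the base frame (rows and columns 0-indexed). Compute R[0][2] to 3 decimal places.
0.707

End-effector z-axis (col 2 of R) = (0.7071,-0.7071,0.0000)
R[0][2] = 0.7071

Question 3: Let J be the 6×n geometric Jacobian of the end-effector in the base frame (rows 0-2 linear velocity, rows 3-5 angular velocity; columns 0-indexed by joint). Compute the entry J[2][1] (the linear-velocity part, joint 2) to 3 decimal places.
1.000

prismatic axis z_1 = (0.0000,0.0000,1.0000)
J_v[:, 1] = z_1; J_ω[:, 1] = (0,0,0)
entry J[2][1] = 1.0000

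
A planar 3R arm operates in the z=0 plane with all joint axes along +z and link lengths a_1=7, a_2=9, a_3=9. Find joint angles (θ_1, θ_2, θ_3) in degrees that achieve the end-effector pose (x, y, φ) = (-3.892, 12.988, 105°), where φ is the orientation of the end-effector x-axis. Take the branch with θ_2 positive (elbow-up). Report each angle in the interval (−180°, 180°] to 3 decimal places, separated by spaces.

wrist centre = target − a_3·(cos φ, sin φ) = (-1.5626, 4.2947)
cos θ_2 = (20.8860−7²−9²)/(2·7·9) = -0.8660; θ_2 = 149.9953° (elbow-up)
β = atan2(4.2947,-1.5626) = 109.9941°; ψ = atan2(4.5006,-0.7939) = 100.0034°
θ_1 = β − ψ = 9.9907°
θ_3 = φ − θ_1 − θ_2 = -54.9860° (wrapped to (-180°,180°])

9.991 149.995 -54.986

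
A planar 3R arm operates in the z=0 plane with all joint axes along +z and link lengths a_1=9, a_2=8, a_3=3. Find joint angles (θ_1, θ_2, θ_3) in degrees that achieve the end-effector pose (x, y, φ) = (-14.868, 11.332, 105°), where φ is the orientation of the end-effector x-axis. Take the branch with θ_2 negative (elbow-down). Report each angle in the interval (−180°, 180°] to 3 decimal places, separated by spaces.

wrist centre = target − a_3·(cos φ, sin φ) = (-14.0915, 8.4342)
cos θ_2 = (269.7077−9²−8²)/(2·9·8) = 0.8660; θ_2 = -30.0000° (elbow-down)
β = atan2(8.4342,-14.0915) = 149.0982°; ψ = atan2(-4.0000,15.9282) = -14.0970°
θ_1 = β − ψ = 163.1952°
θ_3 = φ − θ_1 − θ_2 = -28.1952° (wrapped to (-180°,180°])

163.195 -30.000 -28.195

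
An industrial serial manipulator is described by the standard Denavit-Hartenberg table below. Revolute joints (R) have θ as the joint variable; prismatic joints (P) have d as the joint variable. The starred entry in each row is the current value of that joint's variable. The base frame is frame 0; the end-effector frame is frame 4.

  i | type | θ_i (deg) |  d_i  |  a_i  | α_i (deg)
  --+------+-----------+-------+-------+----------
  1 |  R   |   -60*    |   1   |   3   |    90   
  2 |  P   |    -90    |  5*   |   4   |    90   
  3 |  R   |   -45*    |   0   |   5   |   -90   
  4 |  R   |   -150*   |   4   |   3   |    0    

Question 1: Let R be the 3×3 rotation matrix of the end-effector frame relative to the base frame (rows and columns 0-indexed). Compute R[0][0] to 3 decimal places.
End-effector x-axis (col 0 of R) = (-0.7803,0.1268,0.6124)
R[0][0] = -0.7803

-0.780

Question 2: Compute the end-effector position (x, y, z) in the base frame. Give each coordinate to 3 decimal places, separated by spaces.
after link 1: o_1 = (1.5000, -2.5981, 1.0000)
after link 2: o_2 = (-2.8301, -5.0981, -3.0000)
after link 3: o_3 = (0.2317, -3.3303, -6.5355)
after link 4: o_4 = (-4.5587, -4.3640, -7.5268)

-4.559 -4.364 -7.527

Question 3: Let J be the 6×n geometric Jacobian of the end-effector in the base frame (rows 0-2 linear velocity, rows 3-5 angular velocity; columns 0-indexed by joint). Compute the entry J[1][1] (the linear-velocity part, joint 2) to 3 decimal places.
prismatic axis z_1 = (-0.8660,-0.5000,0.0000)
J_v[:, 1] = z_1; J_ω[:, 1] = (0,0,0)
entry J[1][1] = -0.5000

-0.500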